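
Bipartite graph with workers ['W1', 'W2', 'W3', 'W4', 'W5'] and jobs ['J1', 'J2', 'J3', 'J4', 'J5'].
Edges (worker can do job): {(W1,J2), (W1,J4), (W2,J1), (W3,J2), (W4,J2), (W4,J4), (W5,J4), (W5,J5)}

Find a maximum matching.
Matching: {(W2,J1), (W3,J2), (W4,J4), (W5,J5)}

Maximum matching (size 4):
  W2 → J1
  W3 → J2
  W4 → J4
  W5 → J5

Each worker is assigned to at most one job, and each job to at most one worker.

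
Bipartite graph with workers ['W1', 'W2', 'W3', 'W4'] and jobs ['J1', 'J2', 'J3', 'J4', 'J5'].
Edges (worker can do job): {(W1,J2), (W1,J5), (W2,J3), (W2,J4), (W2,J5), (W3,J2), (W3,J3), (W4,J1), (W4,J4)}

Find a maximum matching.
Matching: {(W1,J2), (W2,J4), (W3,J3), (W4,J1)}

Maximum matching (size 4):
  W1 → J2
  W2 → J4
  W3 → J3
  W4 → J1

Each worker is assigned to at most one job, and each job to at most one worker.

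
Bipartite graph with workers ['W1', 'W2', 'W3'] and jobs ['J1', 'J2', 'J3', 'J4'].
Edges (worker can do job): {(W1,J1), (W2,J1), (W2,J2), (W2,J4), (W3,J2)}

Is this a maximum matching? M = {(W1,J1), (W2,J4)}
No, size 2 is not maximum

Proposed matching has size 2.
Maximum matching size for this graph: 3.

This is NOT maximum - can be improved to size 3.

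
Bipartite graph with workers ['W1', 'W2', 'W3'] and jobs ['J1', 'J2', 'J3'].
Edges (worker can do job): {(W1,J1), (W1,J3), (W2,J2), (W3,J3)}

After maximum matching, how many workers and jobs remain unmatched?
Unmatched: 0 workers, 0 jobs

Maximum matching size: 3
Workers: 3 total, 3 matched, 0 unmatched
Jobs: 3 total, 3 matched, 0 unmatched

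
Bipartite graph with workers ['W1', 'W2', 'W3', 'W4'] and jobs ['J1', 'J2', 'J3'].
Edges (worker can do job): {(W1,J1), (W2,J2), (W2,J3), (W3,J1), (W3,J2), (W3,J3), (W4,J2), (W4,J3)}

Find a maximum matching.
Matching: {(W2,J2), (W3,J1), (W4,J3)}

Maximum matching (size 3):
  W2 → J2
  W3 → J1
  W4 → J3

Each worker is assigned to at most one job, and each job to at most one worker.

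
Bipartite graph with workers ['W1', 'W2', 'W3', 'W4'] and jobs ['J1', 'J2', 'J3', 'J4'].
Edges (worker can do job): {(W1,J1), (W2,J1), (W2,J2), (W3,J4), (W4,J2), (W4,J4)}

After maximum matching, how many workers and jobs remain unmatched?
Unmatched: 1 workers, 1 jobs

Maximum matching size: 3
Workers: 4 total, 3 matched, 1 unmatched
Jobs: 4 total, 3 matched, 1 unmatched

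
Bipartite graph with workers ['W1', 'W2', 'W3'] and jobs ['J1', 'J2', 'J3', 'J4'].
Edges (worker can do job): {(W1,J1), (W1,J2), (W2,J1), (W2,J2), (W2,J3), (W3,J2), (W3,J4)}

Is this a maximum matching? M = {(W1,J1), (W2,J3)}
No, size 2 is not maximum

Proposed matching has size 2.
Maximum matching size for this graph: 3.

This is NOT maximum - can be improved to size 3.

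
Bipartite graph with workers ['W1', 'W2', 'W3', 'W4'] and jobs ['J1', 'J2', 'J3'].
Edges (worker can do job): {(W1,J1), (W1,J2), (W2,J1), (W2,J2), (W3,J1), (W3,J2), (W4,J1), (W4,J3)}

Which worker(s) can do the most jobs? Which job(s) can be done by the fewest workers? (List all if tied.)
Most versatile: W1, W2, W3, W4 (2 jobs); Least covered: J3 (1 workers)

Worker degrees (jobs they can do): W1:2, W2:2, W3:2, W4:2
Job degrees (workers who can do it): J1:4, J2:3, J3:1

Maximum worker degree is 2, achieved by: W1, W2, W3, W4
Minimum job degree is 1, achieved by: J3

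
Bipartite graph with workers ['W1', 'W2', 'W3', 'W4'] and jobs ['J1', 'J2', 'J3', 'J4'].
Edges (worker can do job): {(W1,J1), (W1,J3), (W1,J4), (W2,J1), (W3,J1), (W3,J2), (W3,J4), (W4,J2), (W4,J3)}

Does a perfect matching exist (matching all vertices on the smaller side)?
Yes, perfect matching exists (size 4)

Perfect matching: {(W1,J3), (W2,J1), (W3,J4), (W4,J2)}
All 4 vertices on the smaller side are matched.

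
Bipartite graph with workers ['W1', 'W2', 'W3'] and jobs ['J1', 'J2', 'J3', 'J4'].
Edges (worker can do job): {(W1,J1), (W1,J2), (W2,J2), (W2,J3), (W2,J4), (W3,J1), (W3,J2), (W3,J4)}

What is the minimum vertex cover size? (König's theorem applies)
Minimum vertex cover size = 3

By König's theorem: in bipartite graphs,
min vertex cover = max matching = 3

Maximum matching has size 3, so minimum vertex cover also has size 3.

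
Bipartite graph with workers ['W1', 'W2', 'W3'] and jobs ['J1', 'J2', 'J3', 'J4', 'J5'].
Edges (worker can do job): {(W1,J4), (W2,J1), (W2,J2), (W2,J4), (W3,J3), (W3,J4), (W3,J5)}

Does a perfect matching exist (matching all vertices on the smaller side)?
Yes, perfect matching exists (size 3)

Perfect matching: {(W1,J4), (W2,J2), (W3,J3)}
All 3 vertices on the smaller side are matched.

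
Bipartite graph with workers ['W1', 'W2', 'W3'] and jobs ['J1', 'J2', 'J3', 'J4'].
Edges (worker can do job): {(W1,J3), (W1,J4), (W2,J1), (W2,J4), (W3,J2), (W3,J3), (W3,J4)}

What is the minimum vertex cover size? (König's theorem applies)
Minimum vertex cover size = 3

By König's theorem: in bipartite graphs,
min vertex cover = max matching = 3

Maximum matching has size 3, so minimum vertex cover also has size 3.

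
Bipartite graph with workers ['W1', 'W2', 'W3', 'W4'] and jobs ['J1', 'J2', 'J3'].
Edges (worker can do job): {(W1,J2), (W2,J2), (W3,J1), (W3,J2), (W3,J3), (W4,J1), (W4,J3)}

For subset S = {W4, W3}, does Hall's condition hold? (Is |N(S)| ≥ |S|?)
Yes: |N(S)| = 3, |S| = 2

Subset S = {W4, W3}
Neighbors N(S) = {J1, J2, J3}

|N(S)| = 3, |S| = 2
Hall's condition: |N(S)| ≥ |S| is satisfied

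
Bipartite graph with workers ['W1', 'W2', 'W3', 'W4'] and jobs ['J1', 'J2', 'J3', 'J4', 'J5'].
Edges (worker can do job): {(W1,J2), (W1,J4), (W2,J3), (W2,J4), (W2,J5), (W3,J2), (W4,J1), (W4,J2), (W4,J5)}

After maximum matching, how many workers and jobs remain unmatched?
Unmatched: 0 workers, 1 jobs

Maximum matching size: 4
Workers: 4 total, 4 matched, 0 unmatched
Jobs: 5 total, 4 matched, 1 unmatched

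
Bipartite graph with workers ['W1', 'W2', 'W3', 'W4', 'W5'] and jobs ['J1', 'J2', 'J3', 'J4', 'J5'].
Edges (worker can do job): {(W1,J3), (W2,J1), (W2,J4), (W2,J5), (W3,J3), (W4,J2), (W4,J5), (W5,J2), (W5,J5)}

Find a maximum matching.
Matching: {(W2,J4), (W3,J3), (W4,J2), (W5,J5)}

Maximum matching (size 4):
  W2 → J4
  W3 → J3
  W4 → J2
  W5 → J5

Each worker is assigned to at most one job, and each job to at most one worker.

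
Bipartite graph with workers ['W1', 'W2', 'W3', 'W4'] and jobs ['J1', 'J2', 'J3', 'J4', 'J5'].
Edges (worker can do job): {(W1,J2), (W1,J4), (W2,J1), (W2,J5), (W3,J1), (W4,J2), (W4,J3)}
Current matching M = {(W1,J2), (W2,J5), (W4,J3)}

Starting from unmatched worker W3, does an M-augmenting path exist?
Yes: W3 → J1

An M-augmenting path alternates non-matching / matching edges, starting and ending at unmatched vertices.
Path: W3 → J1
(J1 is unmatched in M, so the path is augmenting.)
Flipping edges along this path would increase |M| from 3 to 4.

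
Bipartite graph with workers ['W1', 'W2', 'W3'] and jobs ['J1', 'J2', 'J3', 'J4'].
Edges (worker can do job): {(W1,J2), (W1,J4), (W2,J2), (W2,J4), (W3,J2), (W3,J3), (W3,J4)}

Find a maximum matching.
Matching: {(W1,J2), (W2,J4), (W3,J3)}

Maximum matching (size 3):
  W1 → J2
  W2 → J4
  W3 → J3

Each worker is assigned to at most one job, and each job to at most one worker.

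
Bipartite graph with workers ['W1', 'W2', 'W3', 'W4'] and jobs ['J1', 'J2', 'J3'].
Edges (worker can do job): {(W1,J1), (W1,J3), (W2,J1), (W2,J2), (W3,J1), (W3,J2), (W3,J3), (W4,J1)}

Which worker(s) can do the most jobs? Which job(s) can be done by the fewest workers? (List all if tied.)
Most versatile: W3 (3 jobs); Least covered: J2, J3 (2 workers)

Worker degrees (jobs they can do): W1:2, W2:2, W3:3, W4:1
Job degrees (workers who can do it): J1:4, J2:2, J3:2

Maximum worker degree is 3, achieved by: W3
Minimum job degree is 2, achieved by: J2, J3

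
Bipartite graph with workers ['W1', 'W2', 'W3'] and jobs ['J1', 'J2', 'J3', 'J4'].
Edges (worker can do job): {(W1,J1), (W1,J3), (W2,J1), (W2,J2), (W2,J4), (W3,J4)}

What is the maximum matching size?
Maximum matching size = 3

Maximum matching: {(W1,J1), (W2,J2), (W3,J4)}
Size: 3

This assigns 3 workers to 3 distinct jobs.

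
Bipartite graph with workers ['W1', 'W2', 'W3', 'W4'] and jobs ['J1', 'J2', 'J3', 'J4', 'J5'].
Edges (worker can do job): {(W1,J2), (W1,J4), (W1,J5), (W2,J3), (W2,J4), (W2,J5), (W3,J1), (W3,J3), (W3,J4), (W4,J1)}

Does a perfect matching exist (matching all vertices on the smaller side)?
Yes, perfect matching exists (size 4)

Perfect matching: {(W1,J2), (W2,J5), (W3,J4), (W4,J1)}
All 4 vertices on the smaller side are matched.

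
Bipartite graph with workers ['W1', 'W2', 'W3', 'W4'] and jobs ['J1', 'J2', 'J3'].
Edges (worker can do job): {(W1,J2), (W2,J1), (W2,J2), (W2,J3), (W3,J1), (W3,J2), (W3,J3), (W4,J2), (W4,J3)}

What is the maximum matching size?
Maximum matching size = 3

Maximum matching: {(W2,J3), (W3,J1), (W4,J2)}
Size: 3

This assigns 3 workers to 3 distinct jobs.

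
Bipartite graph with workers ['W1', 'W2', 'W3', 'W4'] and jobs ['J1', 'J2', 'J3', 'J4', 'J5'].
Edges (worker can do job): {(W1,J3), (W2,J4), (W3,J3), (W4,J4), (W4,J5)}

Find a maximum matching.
Matching: {(W2,J4), (W3,J3), (W4,J5)}

Maximum matching (size 3):
  W2 → J4
  W3 → J3
  W4 → J5

Each worker is assigned to at most one job, and each job to at most one worker.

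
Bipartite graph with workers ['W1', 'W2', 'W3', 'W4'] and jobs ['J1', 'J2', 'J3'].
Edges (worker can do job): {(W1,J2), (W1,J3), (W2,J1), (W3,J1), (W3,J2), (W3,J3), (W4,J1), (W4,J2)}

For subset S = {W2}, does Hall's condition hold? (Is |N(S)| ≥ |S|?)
Yes: |N(S)| = 1, |S| = 1

Subset S = {W2}
Neighbors N(S) = {J1}

|N(S)| = 1, |S| = 1
Hall's condition: |N(S)| ≥ |S| is satisfied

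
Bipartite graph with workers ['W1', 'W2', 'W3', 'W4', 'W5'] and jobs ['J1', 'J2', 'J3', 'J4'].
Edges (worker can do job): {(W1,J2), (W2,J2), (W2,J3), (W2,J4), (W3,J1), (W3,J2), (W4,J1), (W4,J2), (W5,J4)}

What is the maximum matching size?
Maximum matching size = 4

Maximum matching: {(W2,J3), (W3,J2), (W4,J1), (W5,J4)}
Size: 4

This assigns 4 workers to 4 distinct jobs.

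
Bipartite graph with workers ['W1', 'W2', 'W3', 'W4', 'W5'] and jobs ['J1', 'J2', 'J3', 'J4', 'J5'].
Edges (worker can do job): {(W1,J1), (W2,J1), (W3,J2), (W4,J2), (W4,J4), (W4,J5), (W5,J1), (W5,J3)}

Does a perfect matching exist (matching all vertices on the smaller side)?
No, maximum matching has size 4 < 5

Maximum matching has size 4, need 5 for perfect matching.
Unmatched workers: ['W2']
Unmatched jobs: ['J4']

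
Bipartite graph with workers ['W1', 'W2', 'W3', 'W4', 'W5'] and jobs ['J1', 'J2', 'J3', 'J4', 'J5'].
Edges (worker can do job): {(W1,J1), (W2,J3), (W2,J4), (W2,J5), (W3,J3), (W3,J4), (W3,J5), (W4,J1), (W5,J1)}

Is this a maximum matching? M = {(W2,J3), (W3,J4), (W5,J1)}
Yes, size 3 is maximum

Proposed matching has size 3.
Maximum matching size for this graph: 3.

This is a maximum matching.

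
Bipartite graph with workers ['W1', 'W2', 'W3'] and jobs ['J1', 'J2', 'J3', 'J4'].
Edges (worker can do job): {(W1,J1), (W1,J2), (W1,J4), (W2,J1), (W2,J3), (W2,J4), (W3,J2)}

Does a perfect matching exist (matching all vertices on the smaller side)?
Yes, perfect matching exists (size 3)

Perfect matching: {(W1,J1), (W2,J3), (W3,J2)}
All 3 vertices on the smaller side are matched.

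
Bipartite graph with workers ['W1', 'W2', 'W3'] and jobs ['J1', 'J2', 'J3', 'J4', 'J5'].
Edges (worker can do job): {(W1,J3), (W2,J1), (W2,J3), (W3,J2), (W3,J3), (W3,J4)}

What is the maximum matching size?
Maximum matching size = 3

Maximum matching: {(W1,J3), (W2,J1), (W3,J4)}
Size: 3

This assigns 3 workers to 3 distinct jobs.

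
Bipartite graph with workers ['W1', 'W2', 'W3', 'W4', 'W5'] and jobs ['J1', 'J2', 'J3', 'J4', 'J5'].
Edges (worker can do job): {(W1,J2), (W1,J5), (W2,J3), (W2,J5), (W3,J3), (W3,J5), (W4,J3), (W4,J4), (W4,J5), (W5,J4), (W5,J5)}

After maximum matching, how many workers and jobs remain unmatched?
Unmatched: 1 workers, 1 jobs

Maximum matching size: 4
Workers: 5 total, 4 matched, 1 unmatched
Jobs: 5 total, 4 matched, 1 unmatched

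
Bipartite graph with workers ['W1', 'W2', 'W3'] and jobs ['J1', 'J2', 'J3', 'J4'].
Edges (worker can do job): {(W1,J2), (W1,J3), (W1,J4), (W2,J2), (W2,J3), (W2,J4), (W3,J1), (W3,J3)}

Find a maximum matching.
Matching: {(W1,J2), (W2,J4), (W3,J1)}

Maximum matching (size 3):
  W1 → J2
  W2 → J4
  W3 → J1

Each worker is assigned to at most one job, and each job to at most one worker.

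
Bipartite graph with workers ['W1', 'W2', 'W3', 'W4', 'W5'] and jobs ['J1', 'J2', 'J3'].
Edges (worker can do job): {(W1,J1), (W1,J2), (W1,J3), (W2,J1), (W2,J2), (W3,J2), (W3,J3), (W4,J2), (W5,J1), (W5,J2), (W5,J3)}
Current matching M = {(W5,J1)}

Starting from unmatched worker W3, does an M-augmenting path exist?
Yes: W3 → J3

An M-augmenting path alternates non-matching / matching edges, starting and ending at unmatched vertices.
Path: W3 → J3
(J3 is unmatched in M, so the path is augmenting.)
Flipping edges along this path would increase |M| from 1 to 2.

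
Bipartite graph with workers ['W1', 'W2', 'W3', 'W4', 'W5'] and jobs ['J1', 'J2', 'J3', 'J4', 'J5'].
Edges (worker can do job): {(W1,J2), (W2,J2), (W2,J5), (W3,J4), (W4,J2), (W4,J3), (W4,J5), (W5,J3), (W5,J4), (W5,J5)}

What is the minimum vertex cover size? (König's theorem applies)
Minimum vertex cover size = 4

By König's theorem: in bipartite graphs,
min vertex cover = max matching = 4

Maximum matching has size 4, so minimum vertex cover also has size 4.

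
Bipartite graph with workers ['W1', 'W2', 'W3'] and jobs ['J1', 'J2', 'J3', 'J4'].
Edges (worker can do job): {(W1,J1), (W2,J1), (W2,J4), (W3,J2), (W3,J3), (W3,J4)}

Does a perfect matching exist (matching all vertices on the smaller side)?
Yes, perfect matching exists (size 3)

Perfect matching: {(W1,J1), (W2,J4), (W3,J3)}
All 3 vertices on the smaller side are matched.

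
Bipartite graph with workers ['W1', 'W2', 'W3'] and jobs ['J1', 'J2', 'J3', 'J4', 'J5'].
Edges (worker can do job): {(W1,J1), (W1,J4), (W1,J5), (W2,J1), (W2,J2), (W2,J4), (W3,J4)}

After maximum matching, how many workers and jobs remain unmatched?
Unmatched: 0 workers, 2 jobs

Maximum matching size: 3
Workers: 3 total, 3 matched, 0 unmatched
Jobs: 5 total, 3 matched, 2 unmatched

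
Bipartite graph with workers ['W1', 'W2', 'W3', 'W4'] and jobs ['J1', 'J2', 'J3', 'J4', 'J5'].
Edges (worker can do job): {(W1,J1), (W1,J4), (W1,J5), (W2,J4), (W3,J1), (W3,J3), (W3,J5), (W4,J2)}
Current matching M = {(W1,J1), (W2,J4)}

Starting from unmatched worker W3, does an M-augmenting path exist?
Yes: W3 → J3

An M-augmenting path alternates non-matching / matching edges, starting and ending at unmatched vertices.
Path: W3 → J3
(J3 is unmatched in M, so the path is augmenting.)
Flipping edges along this path would increase |M| from 2 to 3.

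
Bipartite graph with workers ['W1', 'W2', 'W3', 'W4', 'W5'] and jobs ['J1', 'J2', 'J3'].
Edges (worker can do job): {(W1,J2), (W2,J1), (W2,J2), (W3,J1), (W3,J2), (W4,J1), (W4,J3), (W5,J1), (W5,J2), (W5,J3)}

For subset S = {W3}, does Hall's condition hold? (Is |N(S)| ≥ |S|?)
Yes: |N(S)| = 2, |S| = 1

Subset S = {W3}
Neighbors N(S) = {J1, J2}

|N(S)| = 2, |S| = 1
Hall's condition: |N(S)| ≥ |S| is satisfied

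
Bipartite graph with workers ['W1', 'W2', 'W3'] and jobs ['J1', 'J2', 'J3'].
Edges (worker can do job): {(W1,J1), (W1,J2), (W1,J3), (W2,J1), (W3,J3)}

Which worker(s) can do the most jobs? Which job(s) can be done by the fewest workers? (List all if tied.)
Most versatile: W1 (3 jobs); Least covered: J2 (1 workers)

Worker degrees (jobs they can do): W1:3, W2:1, W3:1
Job degrees (workers who can do it): J1:2, J2:1, J3:2

Maximum worker degree is 3, achieved by: W1
Minimum job degree is 1, achieved by: J2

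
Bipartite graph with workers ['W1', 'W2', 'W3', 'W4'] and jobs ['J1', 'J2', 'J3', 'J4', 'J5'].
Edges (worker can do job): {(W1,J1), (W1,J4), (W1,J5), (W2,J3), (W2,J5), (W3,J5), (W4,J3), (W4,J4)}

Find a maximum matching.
Matching: {(W1,J1), (W2,J3), (W3,J5), (W4,J4)}

Maximum matching (size 4):
  W1 → J1
  W2 → J3
  W3 → J5
  W4 → J4

Each worker is assigned to at most one job, and each job to at most one worker.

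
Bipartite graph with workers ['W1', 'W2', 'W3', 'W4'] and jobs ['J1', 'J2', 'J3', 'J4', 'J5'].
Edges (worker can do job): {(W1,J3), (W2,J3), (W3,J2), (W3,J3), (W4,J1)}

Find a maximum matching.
Matching: {(W1,J3), (W3,J2), (W4,J1)}

Maximum matching (size 3):
  W1 → J3
  W3 → J2
  W4 → J1

Each worker is assigned to at most one job, and each job to at most one worker.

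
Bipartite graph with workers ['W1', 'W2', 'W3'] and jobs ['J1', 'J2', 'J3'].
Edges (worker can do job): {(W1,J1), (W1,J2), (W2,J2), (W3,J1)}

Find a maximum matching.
Matching: {(W1,J2), (W3,J1)}

Maximum matching (size 2):
  W1 → J2
  W3 → J1

Each worker is assigned to at most one job, and each job to at most one worker.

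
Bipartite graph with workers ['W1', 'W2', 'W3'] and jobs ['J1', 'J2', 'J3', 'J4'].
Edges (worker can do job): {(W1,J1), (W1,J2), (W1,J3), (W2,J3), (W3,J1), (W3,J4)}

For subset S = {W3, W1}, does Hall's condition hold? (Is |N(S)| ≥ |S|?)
Yes: |N(S)| = 4, |S| = 2

Subset S = {W3, W1}
Neighbors N(S) = {J1, J2, J3, J4}

|N(S)| = 4, |S| = 2
Hall's condition: |N(S)| ≥ |S| is satisfied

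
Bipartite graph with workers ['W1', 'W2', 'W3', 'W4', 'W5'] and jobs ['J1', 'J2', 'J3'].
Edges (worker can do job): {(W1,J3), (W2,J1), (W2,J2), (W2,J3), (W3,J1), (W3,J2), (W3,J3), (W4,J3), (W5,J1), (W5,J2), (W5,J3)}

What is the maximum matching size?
Maximum matching size = 3

Maximum matching: {(W2,J2), (W3,J3), (W5,J1)}
Size: 3

This assigns 3 workers to 3 distinct jobs.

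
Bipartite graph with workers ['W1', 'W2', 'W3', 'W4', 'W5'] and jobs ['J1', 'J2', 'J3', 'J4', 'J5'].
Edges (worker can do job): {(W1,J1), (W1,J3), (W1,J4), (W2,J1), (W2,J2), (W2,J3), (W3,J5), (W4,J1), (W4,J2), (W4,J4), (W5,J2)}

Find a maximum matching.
Matching: {(W1,J4), (W2,J3), (W3,J5), (W4,J1), (W5,J2)}

Maximum matching (size 5):
  W1 → J4
  W2 → J3
  W3 → J5
  W4 → J1
  W5 → J2

Each worker is assigned to at most one job, and each job to at most one worker.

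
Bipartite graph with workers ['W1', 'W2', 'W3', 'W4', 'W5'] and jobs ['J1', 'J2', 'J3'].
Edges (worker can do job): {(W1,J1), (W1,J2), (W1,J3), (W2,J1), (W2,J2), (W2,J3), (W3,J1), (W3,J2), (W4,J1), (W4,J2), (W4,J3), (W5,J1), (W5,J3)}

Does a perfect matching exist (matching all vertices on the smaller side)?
Yes, perfect matching exists (size 3)

Perfect matching: {(W3,J1), (W4,J2), (W5,J3)}
All 3 vertices on the smaller side are matched.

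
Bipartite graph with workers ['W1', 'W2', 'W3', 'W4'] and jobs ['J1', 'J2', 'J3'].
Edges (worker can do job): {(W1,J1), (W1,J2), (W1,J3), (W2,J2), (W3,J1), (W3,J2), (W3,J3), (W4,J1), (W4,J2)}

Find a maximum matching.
Matching: {(W1,J2), (W3,J3), (W4,J1)}

Maximum matching (size 3):
  W1 → J2
  W3 → J3
  W4 → J1

Each worker is assigned to at most one job, and each job to at most one worker.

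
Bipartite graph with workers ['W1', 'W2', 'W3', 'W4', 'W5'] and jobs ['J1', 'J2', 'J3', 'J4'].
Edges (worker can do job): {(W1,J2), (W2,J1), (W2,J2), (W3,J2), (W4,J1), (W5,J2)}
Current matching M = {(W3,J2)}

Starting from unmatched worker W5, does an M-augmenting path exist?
No augmenting path from W5

Alternating search from W5 reaches jobs: {J2}.
Every reachable job is already matched in M, and following those matched edges back to workers exposes no further unvisited jobs.
No M-augmenting path from W5 exists.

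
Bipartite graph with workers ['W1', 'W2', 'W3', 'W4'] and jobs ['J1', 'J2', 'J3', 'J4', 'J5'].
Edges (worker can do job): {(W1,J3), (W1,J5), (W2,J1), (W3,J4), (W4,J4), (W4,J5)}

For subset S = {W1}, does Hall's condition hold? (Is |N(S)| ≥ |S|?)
Yes: |N(S)| = 2, |S| = 1

Subset S = {W1}
Neighbors N(S) = {J3, J5}

|N(S)| = 2, |S| = 1
Hall's condition: |N(S)| ≥ |S| is satisfied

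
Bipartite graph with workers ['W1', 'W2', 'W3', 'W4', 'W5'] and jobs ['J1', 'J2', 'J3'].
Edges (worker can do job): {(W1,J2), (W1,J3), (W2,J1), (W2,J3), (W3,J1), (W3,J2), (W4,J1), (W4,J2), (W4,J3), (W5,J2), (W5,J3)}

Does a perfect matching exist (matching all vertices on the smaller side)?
Yes, perfect matching exists (size 3)

Perfect matching: {(W3,J2), (W4,J1), (W5,J3)}
All 3 vertices on the smaller side are matched.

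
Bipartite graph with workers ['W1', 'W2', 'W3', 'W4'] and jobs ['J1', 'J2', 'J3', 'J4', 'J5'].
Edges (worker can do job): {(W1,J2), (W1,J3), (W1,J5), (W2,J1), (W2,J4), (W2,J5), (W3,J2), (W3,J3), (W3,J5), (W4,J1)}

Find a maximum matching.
Matching: {(W1,J2), (W2,J5), (W3,J3), (W4,J1)}

Maximum matching (size 4):
  W1 → J2
  W2 → J5
  W3 → J3
  W4 → J1

Each worker is assigned to at most one job, and each job to at most one worker.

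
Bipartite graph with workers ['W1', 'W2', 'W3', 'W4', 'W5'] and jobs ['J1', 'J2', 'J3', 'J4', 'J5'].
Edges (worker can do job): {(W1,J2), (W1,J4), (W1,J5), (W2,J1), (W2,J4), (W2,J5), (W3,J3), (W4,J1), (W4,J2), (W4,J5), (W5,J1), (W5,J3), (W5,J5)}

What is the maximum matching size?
Maximum matching size = 5

Maximum matching: {(W1,J4), (W2,J1), (W3,J3), (W4,J2), (W5,J5)}
Size: 5

This assigns 5 workers to 5 distinct jobs.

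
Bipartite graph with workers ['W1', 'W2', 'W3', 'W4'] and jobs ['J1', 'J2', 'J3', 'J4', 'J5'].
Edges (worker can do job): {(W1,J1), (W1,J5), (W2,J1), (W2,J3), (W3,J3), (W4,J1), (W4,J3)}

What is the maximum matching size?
Maximum matching size = 3

Maximum matching: {(W1,J5), (W2,J1), (W4,J3)}
Size: 3

This assigns 3 workers to 3 distinct jobs.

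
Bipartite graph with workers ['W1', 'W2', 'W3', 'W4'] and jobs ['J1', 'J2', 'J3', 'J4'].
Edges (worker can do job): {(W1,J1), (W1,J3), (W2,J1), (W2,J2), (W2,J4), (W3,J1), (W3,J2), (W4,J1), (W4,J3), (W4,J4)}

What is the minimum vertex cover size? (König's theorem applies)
Minimum vertex cover size = 4

By König's theorem: in bipartite graphs,
min vertex cover = max matching = 4

Maximum matching has size 4, so minimum vertex cover also has size 4.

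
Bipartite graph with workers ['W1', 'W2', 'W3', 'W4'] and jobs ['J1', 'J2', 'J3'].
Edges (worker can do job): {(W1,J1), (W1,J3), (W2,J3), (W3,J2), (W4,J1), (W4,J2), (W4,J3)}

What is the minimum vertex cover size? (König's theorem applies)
Minimum vertex cover size = 3

By König's theorem: in bipartite graphs,
min vertex cover = max matching = 3

Maximum matching has size 3, so minimum vertex cover also has size 3.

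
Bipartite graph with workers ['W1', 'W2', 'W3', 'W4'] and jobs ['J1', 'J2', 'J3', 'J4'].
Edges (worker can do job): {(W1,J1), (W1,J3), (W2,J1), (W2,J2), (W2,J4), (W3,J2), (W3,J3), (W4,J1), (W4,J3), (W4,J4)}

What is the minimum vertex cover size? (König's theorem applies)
Minimum vertex cover size = 4

By König's theorem: in bipartite graphs,
min vertex cover = max matching = 4

Maximum matching has size 4, so minimum vertex cover also has size 4.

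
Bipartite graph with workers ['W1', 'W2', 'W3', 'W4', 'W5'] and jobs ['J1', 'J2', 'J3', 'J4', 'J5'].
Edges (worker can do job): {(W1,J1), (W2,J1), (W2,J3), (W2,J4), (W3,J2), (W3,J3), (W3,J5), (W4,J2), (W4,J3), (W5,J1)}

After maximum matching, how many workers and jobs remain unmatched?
Unmatched: 1 workers, 1 jobs

Maximum matching size: 4
Workers: 5 total, 4 matched, 1 unmatched
Jobs: 5 total, 4 matched, 1 unmatched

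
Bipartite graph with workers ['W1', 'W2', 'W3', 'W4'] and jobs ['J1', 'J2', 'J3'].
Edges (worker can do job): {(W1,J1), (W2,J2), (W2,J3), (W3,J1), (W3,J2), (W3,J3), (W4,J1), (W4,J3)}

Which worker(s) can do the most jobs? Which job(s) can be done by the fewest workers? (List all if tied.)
Most versatile: W3 (3 jobs); Least covered: J2 (2 workers)

Worker degrees (jobs they can do): W1:1, W2:2, W3:3, W4:2
Job degrees (workers who can do it): J1:3, J2:2, J3:3

Maximum worker degree is 3, achieved by: W3
Minimum job degree is 2, achieved by: J2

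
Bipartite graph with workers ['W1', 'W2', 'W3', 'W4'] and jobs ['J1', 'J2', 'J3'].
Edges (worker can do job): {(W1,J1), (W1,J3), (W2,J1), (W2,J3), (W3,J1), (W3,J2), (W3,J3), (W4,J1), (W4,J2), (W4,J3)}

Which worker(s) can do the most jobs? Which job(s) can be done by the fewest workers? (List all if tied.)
Most versatile: W3, W4 (3 jobs); Least covered: J2 (2 workers)

Worker degrees (jobs they can do): W1:2, W2:2, W3:3, W4:3
Job degrees (workers who can do it): J1:4, J2:2, J3:4

Maximum worker degree is 3, achieved by: W3, W4
Minimum job degree is 2, achieved by: J2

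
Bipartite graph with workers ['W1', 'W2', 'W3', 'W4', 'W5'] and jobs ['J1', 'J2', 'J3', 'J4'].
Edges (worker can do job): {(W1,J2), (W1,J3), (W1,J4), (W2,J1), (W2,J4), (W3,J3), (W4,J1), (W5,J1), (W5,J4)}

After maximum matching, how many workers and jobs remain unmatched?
Unmatched: 1 workers, 0 jobs

Maximum matching size: 4
Workers: 5 total, 4 matched, 1 unmatched
Jobs: 4 total, 4 matched, 0 unmatched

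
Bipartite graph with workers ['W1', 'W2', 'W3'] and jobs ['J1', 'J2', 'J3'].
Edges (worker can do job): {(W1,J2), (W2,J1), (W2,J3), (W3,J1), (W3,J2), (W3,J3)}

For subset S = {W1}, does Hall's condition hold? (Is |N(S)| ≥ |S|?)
Yes: |N(S)| = 1, |S| = 1

Subset S = {W1}
Neighbors N(S) = {J2}

|N(S)| = 1, |S| = 1
Hall's condition: |N(S)| ≥ |S| is satisfied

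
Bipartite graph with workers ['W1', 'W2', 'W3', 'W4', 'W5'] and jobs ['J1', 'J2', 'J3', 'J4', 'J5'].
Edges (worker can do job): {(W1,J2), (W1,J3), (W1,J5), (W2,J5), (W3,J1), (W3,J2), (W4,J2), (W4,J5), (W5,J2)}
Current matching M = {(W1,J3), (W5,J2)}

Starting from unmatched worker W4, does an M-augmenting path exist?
Yes: W4 → J5

An M-augmenting path alternates non-matching / matching edges, starting and ending at unmatched vertices.
Path: W4 → J5
(J5 is unmatched in M, so the path is augmenting.)
Flipping edges along this path would increase |M| from 2 to 3.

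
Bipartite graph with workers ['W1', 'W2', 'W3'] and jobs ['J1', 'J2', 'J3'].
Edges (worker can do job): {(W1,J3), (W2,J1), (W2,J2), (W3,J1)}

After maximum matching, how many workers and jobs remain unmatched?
Unmatched: 0 workers, 0 jobs

Maximum matching size: 3
Workers: 3 total, 3 matched, 0 unmatched
Jobs: 3 total, 3 matched, 0 unmatched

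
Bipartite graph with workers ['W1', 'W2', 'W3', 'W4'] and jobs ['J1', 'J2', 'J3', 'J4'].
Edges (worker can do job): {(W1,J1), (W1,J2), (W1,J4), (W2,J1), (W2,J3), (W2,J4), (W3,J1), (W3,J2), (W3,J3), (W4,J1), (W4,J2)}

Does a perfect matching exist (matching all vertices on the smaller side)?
Yes, perfect matching exists (size 4)

Perfect matching: {(W1,J4), (W2,J3), (W3,J2), (W4,J1)}
All 4 vertices on the smaller side are matched.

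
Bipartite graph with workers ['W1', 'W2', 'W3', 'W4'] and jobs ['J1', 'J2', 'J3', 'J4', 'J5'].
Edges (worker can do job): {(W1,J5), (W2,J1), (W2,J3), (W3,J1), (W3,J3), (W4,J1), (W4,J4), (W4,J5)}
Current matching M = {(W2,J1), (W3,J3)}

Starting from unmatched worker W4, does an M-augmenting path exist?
Yes: W4 → J4

An M-augmenting path alternates non-matching / matching edges, starting and ending at unmatched vertices.
Path: W4 → J4
(J4 is unmatched in M, so the path is augmenting.)
Flipping edges along this path would increase |M| from 2 to 3.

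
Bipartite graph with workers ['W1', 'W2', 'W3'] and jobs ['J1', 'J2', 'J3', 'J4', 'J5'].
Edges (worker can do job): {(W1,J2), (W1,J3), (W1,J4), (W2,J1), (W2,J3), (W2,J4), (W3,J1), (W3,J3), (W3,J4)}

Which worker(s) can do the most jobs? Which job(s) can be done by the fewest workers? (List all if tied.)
Most versatile: W1, W2, W3 (3 jobs); Least covered: J5 (0 workers)

Worker degrees (jobs they can do): W1:3, W2:3, W3:3
Job degrees (workers who can do it): J1:2, J2:1, J3:3, J4:3, J5:0

Maximum worker degree is 3, achieved by: W1, W2, W3
Minimum job degree is 0, achieved by: J5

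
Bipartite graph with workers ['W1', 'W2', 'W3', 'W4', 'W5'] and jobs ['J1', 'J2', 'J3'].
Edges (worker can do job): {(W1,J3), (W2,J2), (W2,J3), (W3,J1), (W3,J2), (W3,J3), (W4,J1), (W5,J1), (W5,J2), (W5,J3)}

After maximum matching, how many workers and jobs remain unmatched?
Unmatched: 2 workers, 0 jobs

Maximum matching size: 3
Workers: 5 total, 3 matched, 2 unmatched
Jobs: 3 total, 3 matched, 0 unmatched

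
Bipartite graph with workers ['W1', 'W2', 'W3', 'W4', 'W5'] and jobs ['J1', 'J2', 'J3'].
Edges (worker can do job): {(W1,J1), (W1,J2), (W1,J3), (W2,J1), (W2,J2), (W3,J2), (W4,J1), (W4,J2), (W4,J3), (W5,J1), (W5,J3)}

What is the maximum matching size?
Maximum matching size = 3

Maximum matching: {(W3,J2), (W4,J3), (W5,J1)}
Size: 3

This assigns 3 workers to 3 distinct jobs.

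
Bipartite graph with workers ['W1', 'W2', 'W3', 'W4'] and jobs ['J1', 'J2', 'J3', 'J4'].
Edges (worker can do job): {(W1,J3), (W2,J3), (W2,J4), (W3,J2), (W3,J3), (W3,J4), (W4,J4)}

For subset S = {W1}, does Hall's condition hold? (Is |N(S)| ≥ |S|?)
Yes: |N(S)| = 1, |S| = 1

Subset S = {W1}
Neighbors N(S) = {J3}

|N(S)| = 1, |S| = 1
Hall's condition: |N(S)| ≥ |S| is satisfied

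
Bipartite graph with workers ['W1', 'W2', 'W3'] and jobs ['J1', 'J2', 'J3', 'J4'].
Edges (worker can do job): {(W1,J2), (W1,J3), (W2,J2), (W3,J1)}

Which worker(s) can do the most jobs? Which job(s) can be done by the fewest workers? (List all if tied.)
Most versatile: W1 (2 jobs); Least covered: J4 (0 workers)

Worker degrees (jobs they can do): W1:2, W2:1, W3:1
Job degrees (workers who can do it): J1:1, J2:2, J3:1, J4:0

Maximum worker degree is 2, achieved by: W1
Minimum job degree is 0, achieved by: J4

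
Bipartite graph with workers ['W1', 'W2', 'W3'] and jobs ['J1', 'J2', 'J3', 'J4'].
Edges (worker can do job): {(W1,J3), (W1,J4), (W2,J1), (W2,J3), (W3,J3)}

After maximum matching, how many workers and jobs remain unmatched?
Unmatched: 0 workers, 1 jobs

Maximum matching size: 3
Workers: 3 total, 3 matched, 0 unmatched
Jobs: 4 total, 3 matched, 1 unmatched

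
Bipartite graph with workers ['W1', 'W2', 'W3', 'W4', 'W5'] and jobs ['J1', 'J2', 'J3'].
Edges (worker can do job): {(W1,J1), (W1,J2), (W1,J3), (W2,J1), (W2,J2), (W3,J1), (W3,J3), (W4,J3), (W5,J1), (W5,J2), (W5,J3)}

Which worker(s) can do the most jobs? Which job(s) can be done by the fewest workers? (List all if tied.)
Most versatile: W1, W5 (3 jobs); Least covered: J2 (3 workers)

Worker degrees (jobs they can do): W1:3, W2:2, W3:2, W4:1, W5:3
Job degrees (workers who can do it): J1:4, J2:3, J3:4

Maximum worker degree is 3, achieved by: W1, W5
Minimum job degree is 3, achieved by: J2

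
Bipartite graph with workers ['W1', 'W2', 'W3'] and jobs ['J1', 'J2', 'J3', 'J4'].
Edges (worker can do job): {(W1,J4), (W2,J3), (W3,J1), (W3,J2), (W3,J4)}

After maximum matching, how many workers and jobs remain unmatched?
Unmatched: 0 workers, 1 jobs

Maximum matching size: 3
Workers: 3 total, 3 matched, 0 unmatched
Jobs: 4 total, 3 matched, 1 unmatched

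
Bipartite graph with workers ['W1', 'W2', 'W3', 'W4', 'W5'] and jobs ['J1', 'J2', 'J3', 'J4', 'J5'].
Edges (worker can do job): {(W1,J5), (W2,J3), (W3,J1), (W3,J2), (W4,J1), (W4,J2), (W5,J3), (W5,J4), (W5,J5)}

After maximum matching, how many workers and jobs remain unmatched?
Unmatched: 0 workers, 0 jobs

Maximum matching size: 5
Workers: 5 total, 5 matched, 0 unmatched
Jobs: 5 total, 5 matched, 0 unmatched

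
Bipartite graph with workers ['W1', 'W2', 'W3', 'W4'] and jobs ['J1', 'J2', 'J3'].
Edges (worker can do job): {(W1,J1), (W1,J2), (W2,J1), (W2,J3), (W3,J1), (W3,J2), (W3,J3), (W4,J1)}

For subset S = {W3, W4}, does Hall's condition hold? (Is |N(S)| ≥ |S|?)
Yes: |N(S)| = 3, |S| = 2

Subset S = {W3, W4}
Neighbors N(S) = {J1, J2, J3}

|N(S)| = 3, |S| = 2
Hall's condition: |N(S)| ≥ |S| is satisfied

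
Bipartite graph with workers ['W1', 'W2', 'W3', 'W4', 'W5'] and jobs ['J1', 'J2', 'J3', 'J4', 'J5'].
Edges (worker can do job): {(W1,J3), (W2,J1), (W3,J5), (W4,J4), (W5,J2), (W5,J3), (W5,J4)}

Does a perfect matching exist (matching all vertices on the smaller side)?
Yes, perfect matching exists (size 5)

Perfect matching: {(W1,J3), (W2,J1), (W3,J5), (W4,J4), (W5,J2)}
All 5 vertices on the smaller side are matched.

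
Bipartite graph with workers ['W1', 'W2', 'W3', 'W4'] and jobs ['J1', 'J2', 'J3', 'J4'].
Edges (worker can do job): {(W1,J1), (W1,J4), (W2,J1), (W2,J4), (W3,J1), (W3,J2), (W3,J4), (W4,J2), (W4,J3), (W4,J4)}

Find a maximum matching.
Matching: {(W1,J1), (W2,J4), (W3,J2), (W4,J3)}

Maximum matching (size 4):
  W1 → J1
  W2 → J4
  W3 → J2
  W4 → J3

Each worker is assigned to at most one job, and each job to at most one worker.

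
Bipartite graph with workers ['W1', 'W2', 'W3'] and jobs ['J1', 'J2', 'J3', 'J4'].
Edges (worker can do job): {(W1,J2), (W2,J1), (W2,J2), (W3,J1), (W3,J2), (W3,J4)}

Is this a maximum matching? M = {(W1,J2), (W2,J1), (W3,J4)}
Yes, size 3 is maximum

Proposed matching has size 3.
Maximum matching size for this graph: 3.

This is a maximum matching.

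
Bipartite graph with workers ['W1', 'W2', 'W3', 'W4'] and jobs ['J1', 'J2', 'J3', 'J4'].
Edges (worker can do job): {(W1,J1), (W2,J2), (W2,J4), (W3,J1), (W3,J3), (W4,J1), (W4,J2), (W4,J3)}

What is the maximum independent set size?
Maximum independent set = 4

By König's theorem:
- Min vertex cover = Max matching = 4
- Max independent set = Total vertices - Min vertex cover
- Max independent set = 8 - 4 = 4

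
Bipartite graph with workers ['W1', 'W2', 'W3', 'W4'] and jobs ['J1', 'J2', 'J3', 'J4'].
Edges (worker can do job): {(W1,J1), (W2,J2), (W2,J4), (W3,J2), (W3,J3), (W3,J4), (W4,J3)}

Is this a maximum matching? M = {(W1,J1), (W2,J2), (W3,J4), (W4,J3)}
Yes, size 4 is maximum

Proposed matching has size 4.
Maximum matching size for this graph: 4.

This is a maximum matching.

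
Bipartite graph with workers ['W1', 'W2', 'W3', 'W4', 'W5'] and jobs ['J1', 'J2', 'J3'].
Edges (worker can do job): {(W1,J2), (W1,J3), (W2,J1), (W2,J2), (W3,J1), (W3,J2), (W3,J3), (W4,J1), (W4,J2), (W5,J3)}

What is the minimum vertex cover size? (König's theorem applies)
Minimum vertex cover size = 3

By König's theorem: in bipartite graphs,
min vertex cover = max matching = 3

Maximum matching has size 3, so minimum vertex cover also has size 3.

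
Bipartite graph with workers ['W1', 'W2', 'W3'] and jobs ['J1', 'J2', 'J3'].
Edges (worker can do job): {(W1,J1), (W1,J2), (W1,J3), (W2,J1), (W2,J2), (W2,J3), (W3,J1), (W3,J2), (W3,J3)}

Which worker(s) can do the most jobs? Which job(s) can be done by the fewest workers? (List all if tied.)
Most versatile: W1, W2, W3 (3 jobs); Least covered: J1, J2, J3 (3 workers)

Worker degrees (jobs they can do): W1:3, W2:3, W3:3
Job degrees (workers who can do it): J1:3, J2:3, J3:3

Maximum worker degree is 3, achieved by: W1, W2, W3
Minimum job degree is 3, achieved by: J1, J2, J3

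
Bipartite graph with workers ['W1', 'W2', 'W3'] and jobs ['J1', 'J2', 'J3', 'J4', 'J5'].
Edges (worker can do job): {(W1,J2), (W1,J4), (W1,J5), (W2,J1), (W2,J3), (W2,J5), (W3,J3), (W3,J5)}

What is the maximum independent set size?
Maximum independent set = 5

By König's theorem:
- Min vertex cover = Max matching = 3
- Max independent set = Total vertices - Min vertex cover
- Max independent set = 8 - 3 = 5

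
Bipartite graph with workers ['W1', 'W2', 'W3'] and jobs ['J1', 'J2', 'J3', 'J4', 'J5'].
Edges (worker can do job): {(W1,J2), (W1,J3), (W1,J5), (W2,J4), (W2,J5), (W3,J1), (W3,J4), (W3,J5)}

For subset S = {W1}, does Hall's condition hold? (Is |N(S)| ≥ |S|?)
Yes: |N(S)| = 3, |S| = 1

Subset S = {W1}
Neighbors N(S) = {J2, J3, J5}

|N(S)| = 3, |S| = 1
Hall's condition: |N(S)| ≥ |S| is satisfied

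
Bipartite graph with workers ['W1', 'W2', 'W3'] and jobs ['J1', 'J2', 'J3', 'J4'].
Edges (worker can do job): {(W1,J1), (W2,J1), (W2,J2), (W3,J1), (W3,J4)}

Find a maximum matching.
Matching: {(W1,J1), (W2,J2), (W3,J4)}

Maximum matching (size 3):
  W1 → J1
  W2 → J2
  W3 → J4

Each worker is assigned to at most one job, and each job to at most one worker.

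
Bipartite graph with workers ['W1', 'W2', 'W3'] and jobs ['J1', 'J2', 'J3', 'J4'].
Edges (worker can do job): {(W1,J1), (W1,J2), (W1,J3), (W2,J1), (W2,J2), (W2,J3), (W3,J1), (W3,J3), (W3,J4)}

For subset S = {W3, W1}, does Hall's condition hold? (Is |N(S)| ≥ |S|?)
Yes: |N(S)| = 4, |S| = 2

Subset S = {W3, W1}
Neighbors N(S) = {J1, J2, J3, J4}

|N(S)| = 4, |S| = 2
Hall's condition: |N(S)| ≥ |S| is satisfied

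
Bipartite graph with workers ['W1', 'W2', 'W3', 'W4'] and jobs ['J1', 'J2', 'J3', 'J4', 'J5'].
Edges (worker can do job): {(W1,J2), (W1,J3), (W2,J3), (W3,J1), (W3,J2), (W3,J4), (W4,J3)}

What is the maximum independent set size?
Maximum independent set = 6

By König's theorem:
- Min vertex cover = Max matching = 3
- Max independent set = Total vertices - Min vertex cover
- Max independent set = 9 - 3 = 6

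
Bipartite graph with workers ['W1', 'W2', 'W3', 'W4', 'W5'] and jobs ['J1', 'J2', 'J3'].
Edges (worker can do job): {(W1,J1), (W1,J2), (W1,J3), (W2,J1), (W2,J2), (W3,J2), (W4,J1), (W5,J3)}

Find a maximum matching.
Matching: {(W3,J2), (W4,J1), (W5,J3)}

Maximum matching (size 3):
  W3 → J2
  W4 → J1
  W5 → J3

Each worker is assigned to at most one job, and each job to at most one worker.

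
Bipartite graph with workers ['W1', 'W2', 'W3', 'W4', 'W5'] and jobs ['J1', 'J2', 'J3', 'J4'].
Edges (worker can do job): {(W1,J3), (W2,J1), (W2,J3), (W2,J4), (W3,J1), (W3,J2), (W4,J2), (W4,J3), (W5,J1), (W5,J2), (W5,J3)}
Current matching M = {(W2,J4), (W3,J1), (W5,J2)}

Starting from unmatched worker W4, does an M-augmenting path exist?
Yes: W4 → J3

An M-augmenting path alternates non-matching / matching edges, starting and ending at unmatched vertices.
Path: W4 → J3
(J3 is unmatched in M, so the path is augmenting.)
Flipping edges along this path would increase |M| from 3 to 4.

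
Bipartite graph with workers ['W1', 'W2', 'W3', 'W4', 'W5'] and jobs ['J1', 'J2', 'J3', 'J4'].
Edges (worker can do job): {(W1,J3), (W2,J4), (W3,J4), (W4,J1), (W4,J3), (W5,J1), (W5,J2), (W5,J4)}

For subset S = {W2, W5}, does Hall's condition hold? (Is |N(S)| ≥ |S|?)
Yes: |N(S)| = 3, |S| = 2

Subset S = {W2, W5}
Neighbors N(S) = {J1, J2, J4}

|N(S)| = 3, |S| = 2
Hall's condition: |N(S)| ≥ |S| is satisfied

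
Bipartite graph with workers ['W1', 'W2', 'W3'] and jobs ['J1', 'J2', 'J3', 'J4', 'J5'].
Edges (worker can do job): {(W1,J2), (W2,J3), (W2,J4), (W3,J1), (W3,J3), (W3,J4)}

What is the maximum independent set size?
Maximum independent set = 5

By König's theorem:
- Min vertex cover = Max matching = 3
- Max independent set = Total vertices - Min vertex cover
- Max independent set = 8 - 3 = 5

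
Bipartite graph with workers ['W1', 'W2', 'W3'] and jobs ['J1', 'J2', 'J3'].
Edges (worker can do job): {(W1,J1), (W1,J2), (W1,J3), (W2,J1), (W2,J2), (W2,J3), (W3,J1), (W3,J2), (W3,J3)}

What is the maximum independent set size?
Maximum independent set = 3

By König's theorem:
- Min vertex cover = Max matching = 3
- Max independent set = Total vertices - Min vertex cover
- Max independent set = 6 - 3 = 3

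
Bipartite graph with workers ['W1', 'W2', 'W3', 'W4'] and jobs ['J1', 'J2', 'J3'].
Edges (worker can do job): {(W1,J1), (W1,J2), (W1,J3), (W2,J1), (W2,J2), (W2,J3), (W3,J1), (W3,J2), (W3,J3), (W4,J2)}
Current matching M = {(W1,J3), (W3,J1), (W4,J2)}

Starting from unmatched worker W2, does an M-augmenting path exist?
No augmenting path from W2

Alternating search from W2 reaches jobs: {J1, J2, J3}.
Every reachable job is already matched in M, and following those matched edges back to workers exposes no further unvisited jobs.
No M-augmenting path from W2 exists.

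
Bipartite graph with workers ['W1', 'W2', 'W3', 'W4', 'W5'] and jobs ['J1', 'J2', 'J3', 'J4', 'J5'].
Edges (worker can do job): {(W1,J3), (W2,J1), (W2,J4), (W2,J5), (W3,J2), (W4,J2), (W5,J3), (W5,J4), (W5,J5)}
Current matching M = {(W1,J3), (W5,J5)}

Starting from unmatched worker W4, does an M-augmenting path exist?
Yes: W4 → J2

An M-augmenting path alternates non-matching / matching edges, starting and ending at unmatched vertices.
Path: W4 → J2
(J2 is unmatched in M, so the path is augmenting.)
Flipping edges along this path would increase |M| from 2 to 3.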